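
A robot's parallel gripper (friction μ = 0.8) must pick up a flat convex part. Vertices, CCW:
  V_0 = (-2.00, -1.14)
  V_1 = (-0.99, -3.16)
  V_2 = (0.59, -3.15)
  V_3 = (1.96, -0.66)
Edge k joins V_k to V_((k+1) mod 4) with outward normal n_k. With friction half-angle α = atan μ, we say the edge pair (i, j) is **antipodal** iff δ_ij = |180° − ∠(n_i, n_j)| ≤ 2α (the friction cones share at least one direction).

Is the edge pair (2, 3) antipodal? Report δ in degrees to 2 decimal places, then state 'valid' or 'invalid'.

α = atan 0.8 = 38.66°;  2α = 77.32°
edge 2: e_2 = (+1.37, +2.49);  n_2 = (+0.8761, -0.4821)
edge 3: e_3 = (-3.96, -0.48);  n_3 = (-0.1203, +0.9927)
∠(n_2, n_3) = 125.73°
δ = |180° − 125.73°| = 54.27°
54.27° ≤ 2α = 77.32°  →  valid

δ = 54.27°, valid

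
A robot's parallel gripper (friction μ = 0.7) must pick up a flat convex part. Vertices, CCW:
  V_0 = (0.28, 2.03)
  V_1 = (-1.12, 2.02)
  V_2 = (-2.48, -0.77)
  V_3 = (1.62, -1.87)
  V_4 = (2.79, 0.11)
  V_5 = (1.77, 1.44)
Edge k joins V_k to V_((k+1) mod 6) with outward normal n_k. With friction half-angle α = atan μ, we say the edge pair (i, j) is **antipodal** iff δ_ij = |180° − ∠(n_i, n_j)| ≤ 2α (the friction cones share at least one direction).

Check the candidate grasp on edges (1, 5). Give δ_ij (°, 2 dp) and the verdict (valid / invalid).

α = atan 0.7 = 34.99°;  2α = 69.98°
edge 1: e_1 = (-1.36, -2.79);  n_1 = (-0.8989, +0.4382)
edge 5: e_5 = (-1.49, +0.59);  n_5 = (+0.3682, +0.9298)
∠(n_1, n_5) = 85.62°
δ = |180° − 85.62°| = 94.38°
94.38° > 2α = 69.98°  →  invalid

δ = 94.38°, invalid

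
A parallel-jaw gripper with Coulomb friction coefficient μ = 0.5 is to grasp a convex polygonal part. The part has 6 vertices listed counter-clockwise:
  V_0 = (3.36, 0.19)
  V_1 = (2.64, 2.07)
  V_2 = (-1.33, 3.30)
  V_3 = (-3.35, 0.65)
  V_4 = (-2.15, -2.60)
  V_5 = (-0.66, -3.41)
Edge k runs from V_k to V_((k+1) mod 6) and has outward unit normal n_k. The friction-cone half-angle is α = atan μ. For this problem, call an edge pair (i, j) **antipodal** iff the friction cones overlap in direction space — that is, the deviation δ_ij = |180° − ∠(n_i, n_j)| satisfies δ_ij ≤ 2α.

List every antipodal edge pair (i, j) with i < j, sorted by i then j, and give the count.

α = atan 0.5 = 26.57°;  2α = 53.13°
n_0 = (+0.9339, +0.3576)
n_1 = (+0.2959, +0.9552)
n_2 = (-0.7953, +0.6062)
n_3 = (-0.9381, -0.3464)
n_4 = (-0.4776, -0.8786)
n_5 = (+0.6671, -0.7450)
  (0,1): δ = 128.17°  ·
  (0,2): δ = 58.27°  ·
  (0,3): δ = 0.69°  ✓
  (0,4): δ = 40.51°  ✓
  (0,5): δ = 110.89°  ·
  (1,2): δ = 110.10°  ·
  (1,3): δ = 52.52°  ✓
  (1,4): δ = 11.32°  ✓
  (1,5): δ = 59.06°  ·
  (2,3): δ = 122.42°  ·
  (2,4): δ = 81.21°  ·
  (2,5): δ = 10.84°  ✓
  (3,4): δ = 138.80°  ·
  (3,5): δ = 68.42°  ·
  (4,5): δ = 109.63°  ·
antipodal pairs: 5

count = 5; pairs: (0,3), (0,4), (1,3), (1,4), (2,5)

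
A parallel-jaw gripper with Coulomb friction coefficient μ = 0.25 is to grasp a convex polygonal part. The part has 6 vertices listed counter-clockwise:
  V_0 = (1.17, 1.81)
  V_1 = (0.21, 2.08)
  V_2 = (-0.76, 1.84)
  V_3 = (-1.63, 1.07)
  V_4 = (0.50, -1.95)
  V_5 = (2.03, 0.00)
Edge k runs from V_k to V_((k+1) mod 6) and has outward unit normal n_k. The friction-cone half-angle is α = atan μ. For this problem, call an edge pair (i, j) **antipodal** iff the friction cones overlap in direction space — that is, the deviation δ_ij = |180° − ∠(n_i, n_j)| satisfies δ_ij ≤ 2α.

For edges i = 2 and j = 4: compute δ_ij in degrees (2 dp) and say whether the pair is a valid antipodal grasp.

α = atan 0.25 = 14.04°;  2α = 28.07°
edge 2: e_2 = (-0.87, -0.77);  n_2 = (-0.6628, +0.7488)
edge 4: e_4 = (+1.53, +1.95);  n_4 = (+0.7867, -0.6173)
∠(n_2, n_4) = 169.63°
δ = |180° − 169.63°| = 10.37°
10.37° ≤ 2α = 28.07°  →  valid

δ = 10.37°, valid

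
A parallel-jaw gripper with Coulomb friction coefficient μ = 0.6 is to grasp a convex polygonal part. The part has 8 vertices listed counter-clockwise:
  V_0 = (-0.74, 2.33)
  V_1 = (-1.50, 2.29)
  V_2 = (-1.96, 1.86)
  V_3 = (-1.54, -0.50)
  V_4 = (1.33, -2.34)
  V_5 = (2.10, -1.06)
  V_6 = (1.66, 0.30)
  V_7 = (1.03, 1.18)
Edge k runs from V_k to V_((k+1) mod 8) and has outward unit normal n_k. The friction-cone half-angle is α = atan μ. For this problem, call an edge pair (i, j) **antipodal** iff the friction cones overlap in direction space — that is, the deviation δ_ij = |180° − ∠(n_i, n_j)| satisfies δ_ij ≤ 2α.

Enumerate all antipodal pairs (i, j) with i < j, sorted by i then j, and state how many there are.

count = 10; pairs: (0,3), (0,4), (1,4), (2,4), (2,5), (2,6), (2,7), (3,5), (3,6), (3,7)

α = atan 0.6 = 30.96°;  2α = 61.93°
n_0 = (-0.0526, +0.9986)
n_1 = (-0.6829, +0.7305)
n_2 = (-0.9845, -0.1752)
n_3 = (-0.5397, -0.8418)
n_4 = (+0.8569, -0.5155)
n_5 = (+0.9514, +0.3078)
n_6 = (+0.8131, +0.5821)
n_7 = (+0.5448, +0.8386)
  (0,1): δ = 139.94°  ·
  (0,2): δ = 82.92°  ·
  (0,3): δ = 35.68°  ✓
  (0,4): δ = 55.96°  ✓
  (0,5): δ = 104.92°  ·
  (0,6): δ = 122.59°  ·
  (0,7): δ = 143.97°  ·
  (1,2): δ = 122.98°  ·
  (1,3): δ = 75.73°  ·
  (1,4): δ = 15.90°  ✓
  (1,5): δ = 64.86°  ·
  (1,6): δ = 82.53°  ·
  (1,7): δ = 103.92°  ·
  (2,3): δ = 132.76°  ·
  (2,4): δ = 41.12°  ✓
  (2,5): δ = 7.84°  ✓
  (2,6): δ = 25.51°  ✓
  (2,7): δ = 46.90°  ✓
  (3,4): δ = 88.36°  ·
  (3,5): δ = 39.41°  ✓
  (3,6): δ = 21.74°  ✓
  (3,7): δ = 0.35°  ✓
  (4,5): δ = 131.04°  ·
  (4,6): δ = 113.37°  ·
  (4,7): δ = 91.98°  ·
  (5,6): δ = 162.33°  ·
  (5,7): δ = 140.94°  ·
  (6,7): δ = 158.61°  ·
antipodal pairs: 10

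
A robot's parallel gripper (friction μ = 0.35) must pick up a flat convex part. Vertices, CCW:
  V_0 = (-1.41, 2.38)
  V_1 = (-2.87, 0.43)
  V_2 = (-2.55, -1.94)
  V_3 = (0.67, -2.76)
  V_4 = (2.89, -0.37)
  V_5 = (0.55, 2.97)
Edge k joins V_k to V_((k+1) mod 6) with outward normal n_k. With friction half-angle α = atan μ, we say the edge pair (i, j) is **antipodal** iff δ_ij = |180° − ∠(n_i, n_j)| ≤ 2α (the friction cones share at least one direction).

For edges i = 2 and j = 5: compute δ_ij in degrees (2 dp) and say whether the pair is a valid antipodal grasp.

δ = 31.04°, valid

α = atan 0.35 = 19.29°;  2α = 38.58°
edge 2: e_2 = (+3.22, -0.82);  n_2 = (-0.2468, -0.9691)
edge 5: e_5 = (-1.96, -0.59);  n_5 = (-0.2882, +0.9576)
∠(n_2, n_5) = 148.96°
δ = |180° − 148.96°| = 31.04°
31.04° ≤ 2α = 38.58°  →  valid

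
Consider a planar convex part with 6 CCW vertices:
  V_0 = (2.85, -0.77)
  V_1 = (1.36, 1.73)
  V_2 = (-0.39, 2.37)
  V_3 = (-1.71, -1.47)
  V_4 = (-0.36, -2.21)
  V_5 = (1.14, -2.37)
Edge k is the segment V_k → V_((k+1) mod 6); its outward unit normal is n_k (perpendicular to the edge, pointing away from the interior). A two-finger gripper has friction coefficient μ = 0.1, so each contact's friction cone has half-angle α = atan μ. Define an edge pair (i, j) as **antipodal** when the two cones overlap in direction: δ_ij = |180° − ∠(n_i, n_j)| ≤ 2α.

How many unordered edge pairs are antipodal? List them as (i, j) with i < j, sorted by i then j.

α = atan 0.1 = 5.71°;  2α = 11.42°
n_0 = (+0.8590, +0.5120)
n_1 = (+0.3435, +0.9392)
n_2 = (-0.9457, +0.3251)
n_3 = (-0.4807, -0.8769)
n_4 = (-0.1061, -0.9944)
n_5 = (+0.6832, -0.7302)
  (0,1): δ = 140.88°  ·
  (0,2): δ = 49.77°  ·
  (0,3): δ = 30.48°  ·
  (0,4): δ = 53.12°  ·
  (0,5): δ = 102.30°  ·
  (1,2): δ = 88.88°  ·
  (1,3): δ = 8.64°  ✓
  (1,4): δ = 14.00°  ·
  (1,5): δ = 63.18°  ·
  (2,3): δ = 99.76°  ·
  (2,4): δ = 77.12°  ·
  (2,5): δ = 27.93°  ·
  (3,4): δ = 157.36°  ·
  (3,5): δ = 108.17°  ·
  (4,5): δ = 130.81°  ·
antipodal pairs: 1

count = 1; pairs: (1,3)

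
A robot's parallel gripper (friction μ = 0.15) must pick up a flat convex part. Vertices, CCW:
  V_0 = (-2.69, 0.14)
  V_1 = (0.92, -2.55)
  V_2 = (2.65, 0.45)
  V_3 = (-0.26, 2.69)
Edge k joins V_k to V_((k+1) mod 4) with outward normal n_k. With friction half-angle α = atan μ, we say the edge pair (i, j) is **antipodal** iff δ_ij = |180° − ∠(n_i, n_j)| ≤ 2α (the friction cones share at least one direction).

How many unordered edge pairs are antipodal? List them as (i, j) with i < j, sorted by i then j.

α = atan 0.15 = 8.53°;  2α = 17.06°
n_0 = (-0.5975, -0.8019)
n_1 = (+0.8663, -0.4996)
n_2 = (+0.6100, +0.7924)
n_3 = (-0.7239, +0.6899)
  (0,1): δ = 83.28°  ·
  (0,2): δ = 0.90°  ✓
  (0,3): δ = 83.07°  ·
  (1,2): δ = 97.62°  ·
  (1,3): δ = 13.65°  ✓
  (2,3): δ = 96.03°  ·
antipodal pairs: 2

count = 2; pairs: (0,2), (1,3)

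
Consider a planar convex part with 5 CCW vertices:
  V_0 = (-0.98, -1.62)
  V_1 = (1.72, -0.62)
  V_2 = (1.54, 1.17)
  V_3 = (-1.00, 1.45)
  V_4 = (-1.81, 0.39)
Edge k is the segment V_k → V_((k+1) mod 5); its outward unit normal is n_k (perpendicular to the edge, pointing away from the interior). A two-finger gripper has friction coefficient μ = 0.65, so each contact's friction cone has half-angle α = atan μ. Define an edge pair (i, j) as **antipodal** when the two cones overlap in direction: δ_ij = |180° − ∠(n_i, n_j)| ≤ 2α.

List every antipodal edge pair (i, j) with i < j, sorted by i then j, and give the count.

α = atan 0.65 = 33.02°;  2α = 66.05°
n_0 = (+0.3473, -0.9377)
n_1 = (+0.9950, +0.1001)
n_2 = (+0.1096, +0.9940)
n_3 = (-0.7946, +0.6072)
n_4 = (-0.9243, -0.3817)
  (0,1): δ = 104.58°  ·
  (0,2): δ = 26.61°  ✓
  (0,3): δ = 32.29°  ✓
  (0,4): δ = 92.11°  ·
  (1,2): δ = 102.03°  ·
  (1,3): δ = 43.13°  ✓
  (1,4): δ = 16.70°  ✓
  (2,3): δ = 121.09°  ·
  (2,4): δ = 61.27°  ✓
  (3,4): δ = 120.18°  ·
antipodal pairs: 5

count = 5; pairs: (0,2), (0,3), (1,3), (1,4), (2,4)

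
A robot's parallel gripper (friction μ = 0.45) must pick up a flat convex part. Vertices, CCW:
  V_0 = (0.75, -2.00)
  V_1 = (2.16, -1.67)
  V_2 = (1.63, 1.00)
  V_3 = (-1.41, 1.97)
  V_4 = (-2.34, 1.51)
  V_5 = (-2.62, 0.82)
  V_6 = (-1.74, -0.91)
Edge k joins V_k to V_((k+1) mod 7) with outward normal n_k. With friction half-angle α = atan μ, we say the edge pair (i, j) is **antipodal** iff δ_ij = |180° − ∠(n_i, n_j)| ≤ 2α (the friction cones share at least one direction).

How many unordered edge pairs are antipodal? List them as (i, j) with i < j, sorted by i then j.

α = atan 0.45 = 24.23°;  2α = 48.46°
n_0 = (+0.2279, -0.9737)
n_1 = (+0.9809, +0.1947)
n_2 = (+0.3040, +0.9527)
n_3 = (-0.4434, +0.8963)
n_4 = (-0.9266, +0.3760)
n_5 = (-0.8913, -0.4534)
n_6 = (-0.4010, -0.9161)
  (0,1): δ = 91.95°  ·
  (0,2): δ = 30.87°  ✓
  (0,3): δ = 13.15°  ✓
  (0,4): δ = 54.74°  ·
  (0,5): δ = 103.79°  ·
  (0,6): δ = 143.19°  ·
  (1,2): δ = 118.92°  ·
  (1,3): δ = 74.91°  ·
  (1,4): δ = 33.31°  ✓
  (1,5): δ = 15.73°  ✓
  (1,6): δ = 55.13°  ·
  (2,3): δ = 135.99°  ·
  (2,4): δ = 94.39°  ·
  (2,5): δ = 45.34°  ✓
  (2,6): δ = 5.94°  ✓
  (3,4): δ = 138.41°  ·
  (3,5): δ = 89.36°  ·
  (3,6): δ = 49.96°  ·
  (4,5): δ = 130.95°  ·
  (4,6): δ = 91.55°  ·
  (5,6): δ = 140.60°  ·
antipodal pairs: 6

count = 6; pairs: (0,2), (0,3), (1,4), (1,5), (2,5), (2,6)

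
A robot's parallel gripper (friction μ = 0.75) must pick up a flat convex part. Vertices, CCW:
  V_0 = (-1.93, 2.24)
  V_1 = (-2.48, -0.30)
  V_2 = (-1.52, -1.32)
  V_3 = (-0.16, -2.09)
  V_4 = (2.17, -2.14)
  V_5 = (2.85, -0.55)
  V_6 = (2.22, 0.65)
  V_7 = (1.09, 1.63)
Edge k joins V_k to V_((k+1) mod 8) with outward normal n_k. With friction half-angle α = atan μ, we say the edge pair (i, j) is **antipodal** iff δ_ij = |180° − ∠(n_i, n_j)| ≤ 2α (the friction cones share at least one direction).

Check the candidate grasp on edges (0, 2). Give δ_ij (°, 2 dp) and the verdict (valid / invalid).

δ = 107.30°, invalid

α = atan 0.75 = 36.87°;  2α = 73.74°
edge 0: e_0 = (-0.55, -2.54);  n_0 = (-0.9773, +0.2116)
edge 2: e_2 = (+1.36, -0.77);  n_2 = (-0.4927, -0.8702)
∠(n_0, n_2) = 72.70°
δ = |180° − 72.70°| = 107.30°
107.30° > 2α = 73.74°  →  invalid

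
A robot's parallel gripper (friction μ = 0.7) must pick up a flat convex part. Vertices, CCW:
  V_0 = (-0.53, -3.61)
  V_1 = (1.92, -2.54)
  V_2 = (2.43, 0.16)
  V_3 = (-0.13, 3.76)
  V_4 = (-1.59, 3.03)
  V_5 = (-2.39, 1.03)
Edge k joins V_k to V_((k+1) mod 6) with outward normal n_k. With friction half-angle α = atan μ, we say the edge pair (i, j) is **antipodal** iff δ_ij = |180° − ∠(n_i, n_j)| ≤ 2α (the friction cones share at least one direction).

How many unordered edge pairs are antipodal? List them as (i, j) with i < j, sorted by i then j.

count = 7; pairs: (0,3), (0,4), (1,3), (1,4), (1,5), (2,4), (2,5)

α = atan 0.7 = 34.99°;  2α = 69.98°
n_0 = (+0.4002, -0.9164)
n_1 = (+0.9826, -0.1856)
n_2 = (+0.8150, +0.5795)
n_3 = (-0.4472, +0.8944)
n_4 = (-0.9285, +0.3714)
n_5 = (-0.9282, -0.3721)
  (0,1): δ = 124.29°  ·
  (0,2): δ = 78.18°  ·
  (0,3): δ = 2.97°  ✓
  (0,4): δ = 44.61°  ✓
  (0,5): δ = 88.25°  ·
  (1,2): δ = 133.89°  ·
  (1,3): δ = 52.74°  ✓
  (1,4): δ = 11.10°  ✓
  (1,5): δ = 32.54°  ✓
  (2,3): δ = 98.85°  ·
  (2,4): δ = 57.22°  ✓
  (2,5): δ = 13.57°  ✓
  (3,4): δ = 138.37°  ·
  (3,5): δ = 94.72°  ·
  (4,5): δ = 136.35°  ·
antipodal pairs: 7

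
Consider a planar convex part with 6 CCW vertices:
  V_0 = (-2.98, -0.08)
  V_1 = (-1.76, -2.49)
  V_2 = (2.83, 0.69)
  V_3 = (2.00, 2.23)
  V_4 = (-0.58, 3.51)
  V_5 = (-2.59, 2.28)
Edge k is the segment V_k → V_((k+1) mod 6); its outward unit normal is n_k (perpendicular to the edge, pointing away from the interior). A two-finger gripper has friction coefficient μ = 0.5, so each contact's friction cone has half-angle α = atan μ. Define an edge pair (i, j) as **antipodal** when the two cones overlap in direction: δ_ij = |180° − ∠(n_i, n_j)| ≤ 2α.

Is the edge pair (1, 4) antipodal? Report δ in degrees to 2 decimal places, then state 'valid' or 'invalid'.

α = atan 0.5 = 26.57°;  2α = 53.13°
edge 1: e_1 = (+4.59, +3.18);  n_1 = (+0.5695, -0.8220)
edge 4: e_4 = (-2.01, -1.23);  n_4 = (-0.5220, +0.8530)
∠(n_1, n_4) = 176.75°
δ = |180° − 176.75°| = 3.25°
3.25° ≤ 2α = 53.13°  →  valid

δ = 3.25°, valid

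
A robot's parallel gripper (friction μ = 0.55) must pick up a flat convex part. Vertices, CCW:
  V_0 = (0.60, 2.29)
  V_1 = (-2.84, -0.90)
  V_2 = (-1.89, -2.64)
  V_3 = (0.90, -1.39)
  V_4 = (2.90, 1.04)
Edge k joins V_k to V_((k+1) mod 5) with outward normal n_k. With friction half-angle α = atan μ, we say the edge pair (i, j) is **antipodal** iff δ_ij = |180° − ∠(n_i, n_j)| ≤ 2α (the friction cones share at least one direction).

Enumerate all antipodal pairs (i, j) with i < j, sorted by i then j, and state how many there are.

α = atan 0.55 = 28.81°;  2α = 57.62°
n_0 = (-0.6800, +0.7332)
n_1 = (-0.8777, -0.4792)
n_2 = (+0.4089, -0.9126)
n_3 = (+0.7721, -0.6355)
n_4 = (+0.4775, +0.8786)
  (0,1): δ = 104.21°  ·
  (0,2): δ = 18.71°  ✓
  (0,3): δ = 7.70°  ✓
  (0,4): δ = 108.64°  ·
  (1,2): δ = 94.50°  ·
  (1,3): δ = 68.09°  ·
  (1,4): δ = 32.84°  ✓
  (2,3): δ = 153.59°  ·
  (2,4): δ = 52.66°  ✓
  (3,4): δ = 79.07°  ·
antipodal pairs: 4

count = 4; pairs: (0,2), (0,3), (1,4), (2,4)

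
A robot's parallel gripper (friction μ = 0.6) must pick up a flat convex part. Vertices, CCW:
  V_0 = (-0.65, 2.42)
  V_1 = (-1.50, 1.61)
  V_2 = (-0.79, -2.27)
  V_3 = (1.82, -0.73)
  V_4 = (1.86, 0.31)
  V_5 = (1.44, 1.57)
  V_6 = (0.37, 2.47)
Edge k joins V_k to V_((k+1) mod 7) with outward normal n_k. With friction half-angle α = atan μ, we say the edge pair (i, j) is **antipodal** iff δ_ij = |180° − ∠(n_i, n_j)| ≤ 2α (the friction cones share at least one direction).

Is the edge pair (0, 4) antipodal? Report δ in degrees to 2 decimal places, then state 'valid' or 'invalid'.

α = atan 0.6 = 30.96°;  2α = 61.93°
edge 0: e_0 = (-0.85, -0.81);  n_0 = (-0.6899, +0.7239)
edge 4: e_4 = (-0.42, +1.26);  n_4 = (+0.9487, +0.3162)
∠(n_0, n_4) = 115.18°
δ = |180° − 115.18°| = 64.82°
64.82° > 2α = 61.93°  →  invalid

δ = 64.82°, invalid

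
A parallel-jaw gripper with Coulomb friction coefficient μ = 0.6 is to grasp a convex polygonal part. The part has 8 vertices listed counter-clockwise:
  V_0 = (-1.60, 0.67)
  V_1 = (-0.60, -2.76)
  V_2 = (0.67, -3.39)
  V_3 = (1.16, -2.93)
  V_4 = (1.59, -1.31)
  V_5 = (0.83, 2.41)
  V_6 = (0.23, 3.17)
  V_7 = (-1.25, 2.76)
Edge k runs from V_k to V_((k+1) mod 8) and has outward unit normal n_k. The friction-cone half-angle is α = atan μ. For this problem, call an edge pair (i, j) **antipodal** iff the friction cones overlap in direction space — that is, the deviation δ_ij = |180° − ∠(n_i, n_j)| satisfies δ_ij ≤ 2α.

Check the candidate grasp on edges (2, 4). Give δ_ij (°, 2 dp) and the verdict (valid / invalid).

δ = 121.64°, invalid

α = atan 0.6 = 30.96°;  2α = 61.93°
edge 2: e_2 = (+0.49, +0.46);  n_2 = (+0.6844, -0.7291)
edge 4: e_4 = (-0.76, +3.72);  n_4 = (+0.9798, +0.2002)
∠(n_2, n_4) = 58.36°
δ = |180° − 58.36°| = 121.64°
121.64° > 2α = 61.93°  →  invalid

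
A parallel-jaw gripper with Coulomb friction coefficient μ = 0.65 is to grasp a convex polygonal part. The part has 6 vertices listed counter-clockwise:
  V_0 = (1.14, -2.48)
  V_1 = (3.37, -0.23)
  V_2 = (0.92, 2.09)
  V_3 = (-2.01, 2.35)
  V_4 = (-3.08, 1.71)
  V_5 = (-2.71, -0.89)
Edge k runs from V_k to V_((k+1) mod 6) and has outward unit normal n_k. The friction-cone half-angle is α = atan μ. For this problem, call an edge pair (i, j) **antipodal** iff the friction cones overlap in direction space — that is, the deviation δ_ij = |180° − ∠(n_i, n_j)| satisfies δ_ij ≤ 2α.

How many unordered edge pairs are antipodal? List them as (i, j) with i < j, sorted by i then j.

count = 7; pairs: (0,2), (0,3), (0,4), (1,4), (1,5), (2,5), (3,5)

α = atan 0.65 = 33.02°;  2α = 66.05°
n_0 = (+0.7103, -0.7039)
n_1 = (+0.6876, +0.7261)
n_2 = (+0.0884, +0.9961)
n_3 = (-0.5133, +0.8582)
n_4 = (-0.9900, -0.1409)
n_5 = (-0.3817, -0.9243)
  (0,1): δ = 88.69°  ·
  (0,2): δ = 50.33°  ✓
  (0,3): δ = 14.37°  ✓
  (0,4): δ = 52.84°  ✓
  (0,5): δ = 112.30°  ·
  (1,2): δ = 141.63°  ·
  (1,3): δ = 105.68°  ·
  (1,4): δ = 38.46°  ✓
  (1,5): δ = 21.00°  ✓
  (2,3): δ = 144.04°  ·
  (2,4): δ = 76.83°  ·
  (2,5): δ = 17.37°  ✓
  (3,4): δ = 112.79°  ·
  (3,5): δ = 53.32°  ✓
  (4,5): δ = 120.54°  ·
antipodal pairs: 7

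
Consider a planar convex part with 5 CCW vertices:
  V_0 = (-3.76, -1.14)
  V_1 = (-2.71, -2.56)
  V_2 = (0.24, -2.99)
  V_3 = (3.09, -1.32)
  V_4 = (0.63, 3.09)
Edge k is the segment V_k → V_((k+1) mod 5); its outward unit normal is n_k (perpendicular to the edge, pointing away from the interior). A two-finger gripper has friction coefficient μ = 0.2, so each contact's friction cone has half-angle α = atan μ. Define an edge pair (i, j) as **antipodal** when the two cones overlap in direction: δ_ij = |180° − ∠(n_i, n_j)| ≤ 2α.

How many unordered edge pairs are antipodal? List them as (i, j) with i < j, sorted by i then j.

α = atan 0.2 = 11.31°;  2α = 22.62°
n_0 = (-0.8041, -0.5946)
n_1 = (-0.1442, -0.9895)
n_2 = (+0.5056, -0.8628)
n_3 = (+0.8733, +0.4872)
n_4 = (-0.6939, +0.7201)
  (0,1): δ = 134.77°  ·
  (0,2): δ = 96.11°  ·
  (0,3): δ = 7.33°  ✓
  (0,4): δ = 97.46°  ·
  (1,2): δ = 141.34°  ·
  (1,3): δ = 52.55°  ·
  (1,4): δ = 52.23°  ·
  (2,3): δ = 91.22°  ·
  (2,4): δ = 13.57°  ✓
  (3,4): δ = 75.22°  ·
antipodal pairs: 2

count = 2; pairs: (0,3), (2,4)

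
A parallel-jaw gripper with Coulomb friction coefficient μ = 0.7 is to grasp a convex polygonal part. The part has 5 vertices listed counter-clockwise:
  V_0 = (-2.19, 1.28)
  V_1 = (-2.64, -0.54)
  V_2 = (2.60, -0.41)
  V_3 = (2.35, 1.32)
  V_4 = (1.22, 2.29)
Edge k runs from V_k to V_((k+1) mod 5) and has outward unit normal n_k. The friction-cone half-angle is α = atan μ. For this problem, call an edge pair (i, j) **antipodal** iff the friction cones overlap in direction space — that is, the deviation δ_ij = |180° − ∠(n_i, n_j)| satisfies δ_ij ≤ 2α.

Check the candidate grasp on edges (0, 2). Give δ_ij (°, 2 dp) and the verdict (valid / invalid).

α = atan 0.7 = 34.99°;  2α = 69.98°
edge 0: e_0 = (-0.45, -1.82);  n_0 = (-0.9708, +0.2400)
edge 2: e_2 = (-0.25, +1.73);  n_2 = (+0.9897, +0.1430)
∠(n_0, n_2) = 157.89°
δ = |180° − 157.89°| = 22.11°
22.11° ≤ 2α = 69.98°  →  valid

δ = 22.11°, valid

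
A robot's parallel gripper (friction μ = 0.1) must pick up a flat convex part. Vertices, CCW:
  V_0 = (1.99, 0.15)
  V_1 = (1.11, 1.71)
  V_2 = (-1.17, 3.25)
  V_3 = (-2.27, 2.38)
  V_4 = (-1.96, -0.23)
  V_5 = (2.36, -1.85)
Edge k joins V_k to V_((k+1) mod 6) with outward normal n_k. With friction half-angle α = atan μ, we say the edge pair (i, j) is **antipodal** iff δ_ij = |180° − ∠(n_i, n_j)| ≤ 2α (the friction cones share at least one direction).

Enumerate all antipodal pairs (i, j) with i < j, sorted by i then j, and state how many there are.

α = atan 0.1 = 5.71°;  2α = 11.42°
n_0 = (+0.8710, +0.4913)
n_1 = (+0.5597, +0.8287)
n_2 = (-0.6203, +0.7843)
n_3 = (-0.9930, -0.1179)
n_4 = (-0.3511, -0.9363)
n_5 = (+0.9833, +0.1819)
  (0,1): δ = 153.46°  ·
  (0,2): δ = 81.09°  ·
  (0,3): δ = 22.65°  ·
  (0,4): δ = 40.02°  ·
  (0,5): δ = 161.05°  ·
  (1,2): δ = 107.62°  ·
  (1,3): δ = 49.19°  ·
  (1,4): δ = 13.48°  ·
  (1,5): δ = 134.52°  ·
  (2,3): δ = 121.57°  ·
  (2,4): δ = 58.90°  ·
  (2,5): δ = 62.14°  ·
  (3,4): δ = 117.33°  ·
  (3,5): δ = 3.71°  ✓
  (4,5): δ = 58.96°  ·
antipodal pairs: 1

count = 1; pairs: (3,5)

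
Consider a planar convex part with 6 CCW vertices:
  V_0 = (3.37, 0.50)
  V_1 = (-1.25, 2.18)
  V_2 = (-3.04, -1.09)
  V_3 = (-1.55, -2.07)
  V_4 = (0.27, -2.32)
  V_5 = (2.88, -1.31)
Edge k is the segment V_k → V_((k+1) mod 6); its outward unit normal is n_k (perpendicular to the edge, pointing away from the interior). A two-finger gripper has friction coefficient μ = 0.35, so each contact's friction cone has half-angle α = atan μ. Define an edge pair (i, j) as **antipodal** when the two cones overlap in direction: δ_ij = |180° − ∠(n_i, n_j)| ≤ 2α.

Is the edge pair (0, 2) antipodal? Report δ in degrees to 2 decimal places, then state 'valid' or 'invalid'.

α = atan 0.35 = 19.29°;  2α = 38.58°
edge 0: e_0 = (-4.62, +1.68);  n_0 = (+0.3417, +0.9398)
edge 2: e_2 = (+1.49, -0.98);  n_2 = (-0.5495, -0.8355)
∠(n_0, n_2) = 166.65°
δ = |180° − 166.65°| = 13.35°
13.35° ≤ 2α = 38.58°  →  valid

δ = 13.35°, valid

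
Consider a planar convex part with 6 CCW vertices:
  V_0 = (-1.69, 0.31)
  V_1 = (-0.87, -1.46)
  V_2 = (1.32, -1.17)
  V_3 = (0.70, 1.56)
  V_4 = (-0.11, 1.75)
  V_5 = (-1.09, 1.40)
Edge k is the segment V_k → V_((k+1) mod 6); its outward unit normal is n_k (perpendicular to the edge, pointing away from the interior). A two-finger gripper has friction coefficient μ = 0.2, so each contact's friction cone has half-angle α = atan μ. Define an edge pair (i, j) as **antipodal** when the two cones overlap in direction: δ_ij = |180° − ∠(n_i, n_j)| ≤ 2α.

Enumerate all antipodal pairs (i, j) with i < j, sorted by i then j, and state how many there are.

α = atan 0.2 = 11.31°;  2α = 22.62°
n_0 = (-0.9074, -0.4204)
n_1 = (+0.1313, -0.9913)
n_2 = (+0.9752, +0.2215)
n_3 = (+0.2284, +0.9736)
n_4 = (-0.3363, +0.9417)
n_5 = (-0.8760, +0.4822)
  (0,1): δ = 107.31°  ·
  (0,2): δ = 12.06°  ✓
  (0,3): δ = 51.94°  ·
  (0,4): δ = 84.80°  ·
  (0,5): δ = 126.31°  ·
  (1,2): δ = 84.75°  ·
  (1,3): δ = 20.74°  ✓
  (1,4): δ = 12.11°  ✓
  (1,5): δ = 53.63°  ·
  (2,3): δ = 116.00°  ·
  (2,4): δ = 83.14°  ·
  (2,5): δ = 41.63°  ·
  (3,4): δ = 147.15°  ·
  (3,5): δ = 105.63°  ·
  (4,5): δ = 138.48°  ·
antipodal pairs: 3

count = 3; pairs: (0,2), (1,3), (1,4)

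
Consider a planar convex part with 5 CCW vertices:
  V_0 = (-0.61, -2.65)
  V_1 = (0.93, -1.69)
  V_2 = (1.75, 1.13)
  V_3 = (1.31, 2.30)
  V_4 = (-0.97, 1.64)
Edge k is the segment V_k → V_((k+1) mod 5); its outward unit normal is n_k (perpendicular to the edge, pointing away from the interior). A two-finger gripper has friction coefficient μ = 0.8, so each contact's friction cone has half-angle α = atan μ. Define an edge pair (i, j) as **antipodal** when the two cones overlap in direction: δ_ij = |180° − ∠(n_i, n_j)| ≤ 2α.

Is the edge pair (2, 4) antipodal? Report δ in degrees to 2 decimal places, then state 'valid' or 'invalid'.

δ = 15.81°, valid

α = atan 0.8 = 38.66°;  2α = 77.32°
edge 2: e_2 = (-0.44, +1.17);  n_2 = (+0.9360, +0.3520)
edge 4: e_4 = (+0.36, -4.29);  n_4 = (-0.9965, -0.0836)
∠(n_2, n_4) = 164.19°
δ = |180° − 164.19°| = 15.81°
15.81° ≤ 2α = 77.32°  →  valid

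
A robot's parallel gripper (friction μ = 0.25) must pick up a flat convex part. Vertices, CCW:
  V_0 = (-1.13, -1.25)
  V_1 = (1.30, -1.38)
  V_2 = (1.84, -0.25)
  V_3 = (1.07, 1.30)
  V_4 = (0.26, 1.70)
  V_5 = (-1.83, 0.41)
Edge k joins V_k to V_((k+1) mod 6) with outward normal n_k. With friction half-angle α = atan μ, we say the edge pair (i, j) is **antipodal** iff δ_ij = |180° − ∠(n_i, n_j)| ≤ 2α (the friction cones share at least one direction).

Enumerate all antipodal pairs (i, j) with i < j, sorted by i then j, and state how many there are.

count = 2; pairs: (0,3), (2,5)

α = atan 0.25 = 14.04°;  2α = 28.07°
n_0 = (-0.0534, -0.9986)
n_1 = (+0.9023, -0.4312)
n_2 = (+0.8956, +0.4449)
n_3 = (+0.4428, +0.8966)
n_4 = (-0.5252, +0.8510)
n_5 = (-0.9214, -0.3886)
  (0,1): δ = 112.48°  ·
  (0,2): δ = 60.52°  ·
  (0,3): δ = 23.22°  ✓
  (0,4): δ = 34.75°  ·
  (0,5): δ = 115.93°  ·
  (1,2): δ = 128.04°  ·
  (1,3): δ = 90.74°  ·
  (1,4): δ = 32.77°  ·
  (1,5): δ = 48.41°  ·
  (2,3): δ = 142.70°  ·
  (2,4): δ = 84.73°  ·
  (2,5): δ = 3.55°  ✓
  (3,4): δ = 122.03°  ·
  (3,5): δ = 40.85°  ·
  (4,5): δ = 98.82°  ·
antipodal pairs: 2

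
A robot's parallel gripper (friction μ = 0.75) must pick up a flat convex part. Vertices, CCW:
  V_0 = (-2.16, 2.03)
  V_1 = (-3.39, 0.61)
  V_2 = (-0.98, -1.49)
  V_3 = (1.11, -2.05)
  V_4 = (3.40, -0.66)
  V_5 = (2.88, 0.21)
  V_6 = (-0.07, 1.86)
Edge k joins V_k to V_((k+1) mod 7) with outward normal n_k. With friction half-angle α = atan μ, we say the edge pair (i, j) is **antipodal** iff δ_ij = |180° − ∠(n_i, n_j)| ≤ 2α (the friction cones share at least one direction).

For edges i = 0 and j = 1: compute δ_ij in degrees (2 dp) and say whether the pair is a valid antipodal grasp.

δ = 90.17°, invalid

α = atan 0.75 = 36.87°;  2α = 73.74°
edge 0: e_0 = (-1.23, -1.42);  n_0 = (-0.7559, +0.6547)
edge 1: e_1 = (+2.41, -2.10);  n_1 = (-0.6570, -0.7539)
∠(n_0, n_1) = 89.83°
δ = |180° − 89.83°| = 90.17°
90.17° > 2α = 73.74°  →  invalid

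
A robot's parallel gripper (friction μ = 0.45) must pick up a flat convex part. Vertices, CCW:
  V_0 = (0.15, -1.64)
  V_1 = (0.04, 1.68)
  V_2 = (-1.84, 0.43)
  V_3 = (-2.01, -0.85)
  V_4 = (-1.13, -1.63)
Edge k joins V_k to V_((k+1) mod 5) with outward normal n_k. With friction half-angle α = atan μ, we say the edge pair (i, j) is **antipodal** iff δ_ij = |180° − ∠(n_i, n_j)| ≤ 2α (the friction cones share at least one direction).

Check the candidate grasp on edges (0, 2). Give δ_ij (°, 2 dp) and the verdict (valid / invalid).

δ = 9.46°, valid

α = atan 0.45 = 24.23°;  2α = 48.46°
edge 0: e_0 = (-0.11, +3.32);  n_0 = (+0.9995, +0.0331)
edge 2: e_2 = (-0.17, -1.28);  n_2 = (-0.9913, +0.1317)
∠(n_0, n_2) = 170.54°
δ = |180° − 170.54°| = 9.46°
9.46° ≤ 2α = 48.46°  →  valid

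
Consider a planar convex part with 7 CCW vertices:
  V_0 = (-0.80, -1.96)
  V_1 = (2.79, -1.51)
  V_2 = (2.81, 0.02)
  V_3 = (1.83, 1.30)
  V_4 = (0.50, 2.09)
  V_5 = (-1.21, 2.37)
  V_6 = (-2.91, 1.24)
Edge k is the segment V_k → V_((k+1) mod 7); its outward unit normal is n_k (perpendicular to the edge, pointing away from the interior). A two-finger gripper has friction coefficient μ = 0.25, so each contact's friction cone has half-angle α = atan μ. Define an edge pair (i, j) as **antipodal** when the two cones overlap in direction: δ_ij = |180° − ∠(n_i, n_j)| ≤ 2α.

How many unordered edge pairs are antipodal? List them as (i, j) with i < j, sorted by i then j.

α = atan 0.25 = 14.04°;  2α = 28.07°
n_0 = (+0.1244, -0.9922)
n_1 = (+0.9999, -0.0131)
n_2 = (+0.7940, +0.6079)
n_3 = (+0.5107, +0.8598)
n_4 = (+0.1616, +0.9869)
n_5 = (-0.5536, +0.8328)
n_6 = (-0.8348, -0.5505)
  (0,1): δ = 97.89°  ·
  (0,2): δ = 59.71°  ·
  (0,3): δ = 37.85°  ·
  (0,4): δ = 16.44°  ✓
  (0,5): δ = 26.47°  ✓
  (0,6): δ = 116.26°  ·
  (1,2): δ = 141.81°  ·
  (1,3): δ = 119.96°  ·
  (1,4): δ = 98.55°  ·
  (1,5): δ = 55.64°  ·
  (1,6): δ = 34.15°  ·
  (2,3): δ = 158.15°  ·
  (2,4): δ = 136.74°  ·
  (2,5): δ = 93.83°  ·
  (2,6): δ = 4.04°  ✓
  (3,4): δ = 158.59°  ·
  (3,5): δ = 115.68°  ·
  (3,6): δ = 25.89°  ✓
  (4,5): δ = 137.09°  ·
  (4,6): δ = 47.30°  ·
  (5,6): δ = 90.21°  ·
antipodal pairs: 4

count = 4; pairs: (0,4), (0,5), (2,6), (3,6)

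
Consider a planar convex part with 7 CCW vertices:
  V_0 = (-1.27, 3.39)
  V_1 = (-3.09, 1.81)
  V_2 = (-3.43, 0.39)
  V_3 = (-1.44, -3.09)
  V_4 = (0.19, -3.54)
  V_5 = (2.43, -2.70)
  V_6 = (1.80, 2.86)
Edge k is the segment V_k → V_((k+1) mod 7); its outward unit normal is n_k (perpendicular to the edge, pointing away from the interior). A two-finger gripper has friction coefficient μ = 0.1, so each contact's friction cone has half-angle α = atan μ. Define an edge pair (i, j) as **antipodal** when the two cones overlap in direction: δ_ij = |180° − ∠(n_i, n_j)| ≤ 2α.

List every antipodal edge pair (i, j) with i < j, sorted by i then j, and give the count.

α = atan 0.1 = 5.71°;  2α = 11.42°
n_0 = (-0.6556, +0.7551)
n_1 = (-0.9725, +0.2329)
n_2 = (-0.8681, -0.4964)
n_3 = (-0.2661, -0.9639)
n_4 = (+0.3511, -0.9363)
n_5 = (+0.9936, +0.1126)
n_6 = (+0.1701, +0.9854)
  (0,1): δ = 144.43°  ·
  (0,2): δ = 101.20°  ·
  (0,3): δ = 56.40°  ·
  (0,4): δ = 20.41°  ·
  (0,5): δ = 55.50°  ·
  (0,6): δ = 129.24°  ·
  (1,2): δ = 136.77°  ·
  (1,3): δ = 91.97°  ·
  (1,4): δ = 55.98°  ·
  (1,5): δ = 19.93°  ·
  (1,6): δ = 93.67°  ·
  (2,3): δ = 135.20°  ·
  (2,4): δ = 99.21°  ·
  (2,5): δ = 23.30°  ·
  (2,6): δ = 50.44°  ·
  (3,4): δ = 144.01°  ·
  (3,5): δ = 68.10°  ·
  (3,6): δ = 5.64°  ✓
  (4,5): δ = 104.09°  ·
  (4,6): δ = 30.35°  ·
  (5,6): δ = 106.26°  ·
antipodal pairs: 1

count = 1; pairs: (3,6)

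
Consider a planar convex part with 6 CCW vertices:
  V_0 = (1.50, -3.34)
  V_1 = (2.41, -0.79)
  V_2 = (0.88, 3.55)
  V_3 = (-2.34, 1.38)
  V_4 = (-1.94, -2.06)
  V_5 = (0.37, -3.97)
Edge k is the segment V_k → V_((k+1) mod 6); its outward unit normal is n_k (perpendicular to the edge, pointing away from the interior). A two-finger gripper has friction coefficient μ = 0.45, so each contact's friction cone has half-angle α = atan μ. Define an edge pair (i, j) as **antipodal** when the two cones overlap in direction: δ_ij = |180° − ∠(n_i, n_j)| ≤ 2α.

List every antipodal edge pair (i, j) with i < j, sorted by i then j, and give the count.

α = atan 0.45 = 24.23°;  2α = 48.46°
n_0 = (+0.9418, -0.3361)
n_1 = (+0.9431, +0.3325)
n_2 = (-0.5589, +0.8293)
n_3 = (-0.9933, -0.1155)
n_4 = (-0.6372, -0.7707)
n_5 = (+0.4870, -0.8734)
  (0,1): δ = 140.94°  ·
  (0,2): δ = 36.38°  ✓
  (0,3): δ = 26.27°  ✓
  (0,4): δ = 70.05°  ·
  (0,5): δ = 138.78°  ·
  (1,2): δ = 75.44°  ·
  (1,3): δ = 12.79°  ✓
  (1,4): δ = 31.00°  ✓
  (1,5): δ = 99.72°  ·
  (2,3): δ = 117.34°  ·
  (2,4): δ = 73.56°  ·
  (2,5): δ = 4.84°  ✓
  (3,4): δ = 136.22°  ·
  (3,5): δ = 67.49°  ·
  (4,5): δ = 111.27°  ·
antipodal pairs: 5

count = 5; pairs: (0,2), (0,3), (1,3), (1,4), (2,5)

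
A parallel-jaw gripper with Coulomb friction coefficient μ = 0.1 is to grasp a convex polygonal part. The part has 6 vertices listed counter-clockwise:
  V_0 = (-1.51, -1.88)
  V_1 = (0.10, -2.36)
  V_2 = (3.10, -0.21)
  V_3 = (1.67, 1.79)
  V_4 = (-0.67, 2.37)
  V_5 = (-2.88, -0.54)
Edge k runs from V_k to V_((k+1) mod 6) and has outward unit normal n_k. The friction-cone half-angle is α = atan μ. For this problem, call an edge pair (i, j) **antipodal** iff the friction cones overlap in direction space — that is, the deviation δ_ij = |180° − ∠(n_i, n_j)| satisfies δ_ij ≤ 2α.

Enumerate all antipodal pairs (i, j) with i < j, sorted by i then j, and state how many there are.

α = atan 0.1 = 5.71°;  2α = 11.42°
n_0 = (-0.2857, -0.9583)
n_1 = (+0.5825, -0.8128)
n_2 = (+0.8135, +0.5816)
n_3 = (+0.2406, +0.9706)
n_4 = (-0.7964, +0.6048)
n_5 = (-0.6992, -0.7149)
  (0,1): δ = 127.77°  ·
  (0,2): δ = 37.83°  ·
  (0,3): δ = 2.68°  ✓
  (0,4): δ = 69.39°  ·
  (0,5): δ = 152.24°  ·
  (1,2): δ = 90.06°  ·
  (1,3): δ = 49.55°  ·
  (1,4): δ = 17.16°  ·
  (1,5): δ = 100.01°  ·
  (2,3): δ = 139.49°  ·
  (2,4): δ = 72.78°  ·
  (2,5): δ = 10.07°  ✓
  (3,4): δ = 113.29°  ·
  (3,5): δ = 30.44°  ·
  (4,5): δ = 97.15°  ·
antipodal pairs: 2

count = 2; pairs: (0,3), (2,5)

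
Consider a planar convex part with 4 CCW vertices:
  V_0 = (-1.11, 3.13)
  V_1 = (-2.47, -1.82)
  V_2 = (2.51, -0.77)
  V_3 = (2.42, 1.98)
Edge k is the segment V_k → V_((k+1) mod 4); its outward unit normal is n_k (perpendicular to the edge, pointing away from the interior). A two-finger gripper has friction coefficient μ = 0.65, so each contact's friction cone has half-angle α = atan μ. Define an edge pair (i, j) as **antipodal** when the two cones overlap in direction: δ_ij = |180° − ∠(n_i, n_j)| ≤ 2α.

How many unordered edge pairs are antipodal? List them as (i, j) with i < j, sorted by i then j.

α = atan 0.65 = 33.02°;  2α = 66.05°
n_0 = (-0.9643, +0.2649)
n_1 = (+0.2063, -0.9785)
n_2 = (+0.9995, +0.0327)
n_3 = (+0.3098, +0.9508)
  (0,1): δ = 62.73°  ✓
  (0,2): δ = 17.24°  ✓
  (0,3): δ = 87.32°  ·
  (1,2): δ = 100.03°  ·
  (1,3): δ = 29.95°  ✓
  (2,3): δ = 109.92°  ·
antipodal pairs: 3

count = 3; pairs: (0,1), (0,2), (1,3)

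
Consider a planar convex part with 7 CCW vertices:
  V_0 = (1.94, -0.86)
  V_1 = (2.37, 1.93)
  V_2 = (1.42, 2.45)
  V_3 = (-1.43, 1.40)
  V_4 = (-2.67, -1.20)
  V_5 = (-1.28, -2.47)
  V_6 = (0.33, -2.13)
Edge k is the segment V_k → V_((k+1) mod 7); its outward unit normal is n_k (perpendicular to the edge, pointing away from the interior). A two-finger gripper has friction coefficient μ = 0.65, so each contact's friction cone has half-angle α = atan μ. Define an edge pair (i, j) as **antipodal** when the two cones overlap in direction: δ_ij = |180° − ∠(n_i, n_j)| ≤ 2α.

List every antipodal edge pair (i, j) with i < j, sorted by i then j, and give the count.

α = atan 0.65 = 33.02°;  2α = 66.05°
n_0 = (+0.9883, -0.1523)
n_1 = (+0.4801, +0.8772)
n_2 = (-0.3457, +0.9383)
n_3 = (-0.9026, +0.4305)
n_4 = (-0.6745, -0.7383)
n_5 = (+0.2066, -0.9784)
n_6 = (+0.6193, -0.7851)
  (0,1): δ = 109.93°  ·
  (0,2): δ = 61.01°  ✓
  (0,3): δ = 16.74°  ✓
  (0,4): δ = 56.34°  ✓
  (0,5): δ = 110.69°  ·
  (0,6): δ = 137.03°  ·
  (1,2): δ = 131.08°  ·
  (1,3): δ = 86.80°  ·
  (1,4): δ = 13.72°  ✓
  (1,5): δ = 40.62°  ✓
  (1,6): δ = 66.96°  ·
  (2,3): δ = 135.72°  ·
  (2,4): δ = 62.64°  ✓
  (2,5): δ = 8.30°  ✓
  (2,6): δ = 18.04°  ✓
  (3,4): δ = 106.92°  ·
  (3,5): δ = 52.58°  ✓
  (3,6): δ = 26.24°  ✓
  (4,5): δ = 125.66°  ·
  (4,6): δ = 99.32°  ·
  (5,6): δ = 153.66°  ·
antipodal pairs: 10

count = 10; pairs: (0,2), (0,3), (0,4), (1,4), (1,5), (2,4), (2,5), (2,6), (3,5), (3,6)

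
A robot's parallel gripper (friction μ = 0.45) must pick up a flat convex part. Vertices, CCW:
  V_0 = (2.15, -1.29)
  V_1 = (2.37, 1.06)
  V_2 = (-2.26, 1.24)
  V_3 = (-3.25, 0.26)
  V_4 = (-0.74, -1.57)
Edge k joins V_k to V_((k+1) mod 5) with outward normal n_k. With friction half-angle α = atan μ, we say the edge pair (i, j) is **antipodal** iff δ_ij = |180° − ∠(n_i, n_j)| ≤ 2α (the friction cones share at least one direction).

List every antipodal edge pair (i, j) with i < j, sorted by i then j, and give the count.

α = atan 0.45 = 24.23°;  2α = 48.46°
n_0 = (+0.9956, -0.0932)
n_1 = (+0.0388, +0.9992)
n_2 = (-0.7035, +0.7107)
n_3 = (-0.5891, -0.8080)
n_4 = (+0.0964, -0.9953)
  (0,1): δ = 86.88°  ·
  (0,2): δ = 39.94°  ✓
  (0,3): δ = 59.25°  ·
  (0,4): δ = 100.88°  ·
  (1,2): δ = 133.06°  ·
  (1,3): δ = 33.87°  ✓
  (1,4): δ = 7.76°  ✓
  (2,3): δ = 80.80°  ·
  (2,4): δ = 39.18°  ✓
  (3,4): δ = 138.37°  ·
antipodal pairs: 4

count = 4; pairs: (0,2), (1,3), (1,4), (2,4)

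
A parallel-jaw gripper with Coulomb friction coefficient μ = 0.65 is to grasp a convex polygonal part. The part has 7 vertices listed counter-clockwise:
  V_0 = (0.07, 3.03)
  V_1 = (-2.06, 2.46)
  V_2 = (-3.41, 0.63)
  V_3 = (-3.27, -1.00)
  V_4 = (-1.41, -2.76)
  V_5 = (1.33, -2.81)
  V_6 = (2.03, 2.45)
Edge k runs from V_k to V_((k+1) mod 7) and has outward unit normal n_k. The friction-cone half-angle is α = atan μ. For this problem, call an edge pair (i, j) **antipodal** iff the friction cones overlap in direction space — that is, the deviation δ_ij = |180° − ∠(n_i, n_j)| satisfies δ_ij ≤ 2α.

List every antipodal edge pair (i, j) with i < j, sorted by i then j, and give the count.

count = 8; pairs: (0,3), (0,4), (1,4), (1,5), (2,5), (3,5), (3,6), (4,6)

α = atan 0.65 = 33.02°;  2α = 66.05°
n_0 = (-0.2585, +0.9660)
n_1 = (-0.8047, +0.5936)
n_2 = (-0.9963, -0.0856)
n_3 = (-0.6873, -0.7264)
n_4 = (-0.0182, -0.9998)
n_5 = (+0.9913, -0.1319)
n_6 = (+0.2838, +0.9589)
  (0,1): δ = 141.40°  ·
  (0,2): δ = 100.07°  ·
  (0,3): δ = 58.40°  ✓
  (0,4): δ = 16.03°  ✓
  (0,5): δ = 67.44°  ·
  (0,6): δ = 148.53°  ·
  (1,2): δ = 138.67°  ·
  (1,3): δ = 97.00°  ·
  (1,4): δ = 54.63°  ✓
  (1,5): δ = 28.84°  ✓
  (1,6): δ = 109.93°  ·
  (2,3): δ = 138.33°  ·
  (2,4): δ = 95.95°  ·
  (2,5): δ = 12.49°  ✓
  (2,6): δ = 68.61°  ·
  (3,4): δ = 137.63°  ·
  (3,5): δ = 54.16°  ✓
  (3,6): δ = 26.93°  ✓
  (4,5): δ = 96.53°  ·
  (4,6): δ = 15.44°  ✓
  (5,6): δ = 98.90°  ·
antipodal pairs: 8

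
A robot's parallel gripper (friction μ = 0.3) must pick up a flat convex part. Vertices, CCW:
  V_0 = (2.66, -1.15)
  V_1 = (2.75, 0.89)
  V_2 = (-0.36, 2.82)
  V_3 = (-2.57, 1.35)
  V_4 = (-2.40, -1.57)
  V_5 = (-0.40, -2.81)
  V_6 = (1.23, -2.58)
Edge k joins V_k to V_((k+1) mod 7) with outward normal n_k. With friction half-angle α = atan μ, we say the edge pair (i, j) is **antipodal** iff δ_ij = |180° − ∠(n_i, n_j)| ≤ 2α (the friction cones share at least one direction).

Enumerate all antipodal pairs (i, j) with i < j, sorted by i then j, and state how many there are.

count = 4; pairs: (0,3), (1,4), (2,5), (2,6)

α = atan 0.3 = 16.70°;  2α = 33.40°
n_0 = (+0.9990, -0.0441)
n_1 = (+0.5273, +0.8497)
n_2 = (-0.5538, +0.8326)
n_3 = (-0.9983, -0.0581)
n_4 = (-0.5269, -0.8499)
n_5 = (+0.1397, -0.9902)
n_6 = (+0.7071, -0.7071)
  (0,1): δ = 119.30°  ·
  (0,2): δ = 53.84°  ·
  (0,3): δ = 5.86°  ✓
  (0,4): δ = 60.73°  ·
  (0,5): δ = 100.56°  ·
  (0,6): δ = 137.53°  ·
  (1,2): δ = 114.55°  ·
  (1,3): δ = 54.85°  ·
  (1,4): δ = 0.02°  ✓
  (1,5): δ = 39.85°  ·
  (1,6): δ = 76.82°  ·
  (2,3): δ = 120.30°  ·
  (2,4): δ = 65.43°  ·
  (2,5): δ = 25.60°  ✓
  (2,6): δ = 11.37°  ✓
  (3,4): δ = 125.13°  ·
  (3,5): δ = 85.30°  ·
  (3,6): δ = 48.33°  ·
  (4,5): δ = 140.17°  ·
  (4,6): δ = 103.20°  ·
  (5,6): δ = 143.03°  ·
antipodal pairs: 4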